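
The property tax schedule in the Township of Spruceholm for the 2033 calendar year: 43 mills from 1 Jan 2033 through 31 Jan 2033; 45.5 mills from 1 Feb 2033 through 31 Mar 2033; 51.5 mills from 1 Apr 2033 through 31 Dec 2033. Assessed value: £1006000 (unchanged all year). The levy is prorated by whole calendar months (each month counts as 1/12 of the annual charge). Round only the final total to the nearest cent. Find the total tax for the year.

1 Jan – 31 Jan 2033: 1 month at 43 mills → £1006000 × 4.3% × 1/12 = £3604.8333
1 Feb – 31 Mar 2033: 2 months at 45.5 mills → £1006000 × 4.55% × 2/12 = £7628.8333
1 Apr – 31 Dec 2033: 9 months at 51.5 mills → £1006000 × 5.15% × 9/12 = £38856.7500
Total = £50090.4167

£50090.42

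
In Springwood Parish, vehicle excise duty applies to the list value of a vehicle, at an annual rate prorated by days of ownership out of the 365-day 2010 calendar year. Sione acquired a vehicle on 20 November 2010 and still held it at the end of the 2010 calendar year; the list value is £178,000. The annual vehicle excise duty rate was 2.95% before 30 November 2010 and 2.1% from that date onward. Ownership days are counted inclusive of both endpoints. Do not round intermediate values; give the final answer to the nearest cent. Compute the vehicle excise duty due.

£471.58

20 November – 29 November 2010: 10 days at 2.95% → £178,000 × 2.95% × 10/365 = £143.8630
30 November – 31 December 2010: 32 days at 2.1% → £178,000 × 2.1% × 32/365 = £327.7151
Total = £471.5781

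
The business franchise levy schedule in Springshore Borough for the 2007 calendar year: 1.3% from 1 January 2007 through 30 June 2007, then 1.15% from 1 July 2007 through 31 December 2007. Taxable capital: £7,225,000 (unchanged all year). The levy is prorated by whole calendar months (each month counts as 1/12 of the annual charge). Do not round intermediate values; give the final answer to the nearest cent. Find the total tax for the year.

1 January – 30 June 2007: 6 months at 1.3% → £7,225,000 × 1.3% × 6/12 = £46,962.5000
1 July – 31 December 2007: 6 months at 1.15% → £7,225,000 × 1.15% × 6/12 = £41,543.7500
Total = £88,506.2500

£88,506.25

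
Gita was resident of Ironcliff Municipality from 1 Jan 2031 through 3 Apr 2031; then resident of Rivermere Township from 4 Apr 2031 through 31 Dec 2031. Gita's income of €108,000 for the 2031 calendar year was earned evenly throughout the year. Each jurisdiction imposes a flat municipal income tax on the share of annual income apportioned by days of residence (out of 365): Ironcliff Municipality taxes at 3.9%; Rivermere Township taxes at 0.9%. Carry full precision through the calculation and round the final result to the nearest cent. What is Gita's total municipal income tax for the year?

Ironcliff Municipality, 1 Jan – 3 Apr 2031: 93 days → €108,000 × 3.9% × 93/365 = €1,073.1945
Rivermere Township, 4 Apr – 31 Dec 2031: 272 days → €108,000 × 0.9% × 272/365 = €724.3397
Total = €1,797.5342

€1,797.53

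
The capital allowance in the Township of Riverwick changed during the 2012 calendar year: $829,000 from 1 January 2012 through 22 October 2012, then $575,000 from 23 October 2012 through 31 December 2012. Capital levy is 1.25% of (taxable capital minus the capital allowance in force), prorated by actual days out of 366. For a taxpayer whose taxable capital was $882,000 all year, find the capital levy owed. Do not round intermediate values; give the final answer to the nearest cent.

$1,269.74

1 January – 22 October 2012: 296 days, exemption $829,000 → ($882,000 − $829,000) × 1.25% × 296/366 = $535.7923
23 October – 31 December 2012: 70 days, exemption $575,000 → ($882,000 − $575,000) × 1.25% × 70/366 = $733.9481
Total = $1,269.7404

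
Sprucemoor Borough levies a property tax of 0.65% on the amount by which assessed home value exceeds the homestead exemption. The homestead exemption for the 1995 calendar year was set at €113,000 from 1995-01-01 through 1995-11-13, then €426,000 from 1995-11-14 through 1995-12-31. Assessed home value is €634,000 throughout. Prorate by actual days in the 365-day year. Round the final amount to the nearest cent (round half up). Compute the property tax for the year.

1995-01-01 to 1995-11-13: 317 days, exemption €113,000 → (€634,000 − €113,000) × 0.65% × 317/365 = €2,941.1521
1995-11-14 to 1995-12-31: 48 days, exemption €426,000 → (€634,000 − €426,000) × 0.65% × 48/365 = €177.7973
Total = €3,118.9493

€3,118.95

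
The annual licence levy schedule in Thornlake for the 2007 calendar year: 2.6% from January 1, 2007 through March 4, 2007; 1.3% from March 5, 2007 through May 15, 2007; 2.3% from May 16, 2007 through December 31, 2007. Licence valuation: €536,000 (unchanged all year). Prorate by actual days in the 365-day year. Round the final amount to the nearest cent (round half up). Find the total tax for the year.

January 1 – March 4, 2007: 63 days at 2.6% → €536,000 × 2.6% × 63/365 = €2,405.3918
March 5 – May 15, 2007: 72 days at 1.3% → €536,000 × 1.3% × 72/365 = €1,374.5096
May 16 – December 31, 2007: 230 days at 2.3% → €536,000 × 2.3% × 230/365 = €7,768.3288
Total = €11,548.2301

€11,548.23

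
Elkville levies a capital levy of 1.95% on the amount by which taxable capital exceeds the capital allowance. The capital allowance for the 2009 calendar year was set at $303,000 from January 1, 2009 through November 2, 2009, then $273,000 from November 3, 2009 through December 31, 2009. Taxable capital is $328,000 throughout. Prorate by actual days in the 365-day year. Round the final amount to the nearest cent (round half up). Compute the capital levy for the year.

January 1 – November 2, 2009: 306 days, exemption $303,000 → ($328,000 − $303,000) × 1.95% × 306/365 = $408.6986
November 3 – December 31, 2009: 59 days, exemption $273,000 → ($328,000 − $273,000) × 1.95% × 59/365 = $173.3630
Total = $582.0616

$582.06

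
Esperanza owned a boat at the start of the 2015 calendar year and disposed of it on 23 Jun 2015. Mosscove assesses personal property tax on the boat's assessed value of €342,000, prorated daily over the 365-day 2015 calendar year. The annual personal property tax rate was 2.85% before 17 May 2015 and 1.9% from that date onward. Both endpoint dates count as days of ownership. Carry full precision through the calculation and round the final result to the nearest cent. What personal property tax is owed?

€4,308.26

1 Jan – 16 May 2015: 136 days at 2.85% → €342,000 × 2.85% × 136/365 = €3,631.7589
17 May – 23 Jun 2015: 38 days at 1.9% → €342,000 × 1.9% × 38/365 = €676.5041
Total = €4,308.2630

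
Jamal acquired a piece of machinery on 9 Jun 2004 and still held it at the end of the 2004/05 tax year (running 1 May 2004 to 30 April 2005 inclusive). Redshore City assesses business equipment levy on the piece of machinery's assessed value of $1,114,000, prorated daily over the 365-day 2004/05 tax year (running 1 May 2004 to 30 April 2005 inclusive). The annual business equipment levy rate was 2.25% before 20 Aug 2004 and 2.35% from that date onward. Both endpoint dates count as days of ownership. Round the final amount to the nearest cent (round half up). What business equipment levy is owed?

$23,162.04

9 Jun – 19 Aug 2004: 72 days at 2.25% → $1,114,000 × 2.25% × 72/365 = $4,944.3288
20 Aug 2004 – 30 Apr 2005: 254 days at 2.35% → $1,114,000 × 2.35% × 254/365 = $18,217.7151
Total = $23,162.0438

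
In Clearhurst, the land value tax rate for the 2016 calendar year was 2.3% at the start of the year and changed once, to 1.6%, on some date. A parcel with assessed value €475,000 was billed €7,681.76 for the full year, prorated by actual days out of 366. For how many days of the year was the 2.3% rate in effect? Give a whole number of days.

Let d = days at the first rate; then 366 − d days at the second rate.
€475,000 × [2.3%·d + 1.6%·(366−d)] / 366 = €7,681.76
Solving gives d = 9, so the new rate took effect on 10 Jan 2016.

9 days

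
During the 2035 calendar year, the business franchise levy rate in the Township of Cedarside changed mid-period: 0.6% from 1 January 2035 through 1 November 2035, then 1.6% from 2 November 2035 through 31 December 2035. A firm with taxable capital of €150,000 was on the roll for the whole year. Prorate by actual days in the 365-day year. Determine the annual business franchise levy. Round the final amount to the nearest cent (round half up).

€1,146.58

1 January – 1 November 2035: 305 days at 0.6% → €150,000 × 0.6% × 305/365 = €752.0548
2 November – 31 December 2035: 60 days at 1.6% → €150,000 × 1.6% × 60/365 = €394.5205
Total = €1,146.5753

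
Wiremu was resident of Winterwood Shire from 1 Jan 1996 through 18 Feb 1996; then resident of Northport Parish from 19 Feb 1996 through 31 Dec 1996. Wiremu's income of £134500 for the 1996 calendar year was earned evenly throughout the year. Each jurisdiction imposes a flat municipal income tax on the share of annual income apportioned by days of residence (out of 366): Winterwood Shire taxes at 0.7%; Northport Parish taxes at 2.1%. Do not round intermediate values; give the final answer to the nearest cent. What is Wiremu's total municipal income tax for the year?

£2572.40

Winterwood Shire, 1 Jan – 18 Feb 1996: 49 days → £134500 × 0.7% × 49/366 = £126.0478
Northport Parish, 19 Feb – 31 Dec 1996: 317 days → £134500 × 2.1% × 317/366 = £2446.3566
Total = £2572.4044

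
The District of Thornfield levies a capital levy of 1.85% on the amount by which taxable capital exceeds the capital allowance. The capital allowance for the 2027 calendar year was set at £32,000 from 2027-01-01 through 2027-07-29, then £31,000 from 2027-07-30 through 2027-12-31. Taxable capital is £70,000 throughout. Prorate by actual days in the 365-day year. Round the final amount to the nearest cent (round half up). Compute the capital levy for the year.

£710.86

2027-01-01 to 2027-07-29: 210 days, exemption £32,000 → (£70,000 − £32,000) × 1.85% × 210/365 = £404.4658
2027-07-30 to 2027-12-31: 155 days, exemption £31,000 → (£70,000 − £31,000) × 1.85% × 155/365 = £306.3904
Total = £710.8562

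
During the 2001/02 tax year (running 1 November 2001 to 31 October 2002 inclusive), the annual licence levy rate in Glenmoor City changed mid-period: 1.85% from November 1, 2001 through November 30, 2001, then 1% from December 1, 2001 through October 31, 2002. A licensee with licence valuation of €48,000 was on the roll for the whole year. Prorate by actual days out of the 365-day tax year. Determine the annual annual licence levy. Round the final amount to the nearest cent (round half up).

November 1 – November 30, 2001: 30 days at 1.85% → €48,000 × 1.85% × 30/365 = €72.9863
December 1, 2001 – October 31, 2002: 335 days at 1% → €48,000 × 1% × 335/365 = €440.5479
Total = €513.5342

€513.53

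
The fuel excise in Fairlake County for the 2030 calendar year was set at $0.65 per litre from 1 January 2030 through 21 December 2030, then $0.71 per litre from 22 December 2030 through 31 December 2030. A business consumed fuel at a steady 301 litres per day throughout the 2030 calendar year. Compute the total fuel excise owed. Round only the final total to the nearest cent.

1 January – 21 December 2030: 355 days × 301 litres/day = 106,855 litres at $0.65/litre → $69,455.75
22 December – 31 December 2030: 10 days × 301 litres/day = 3,010 litres at $0.71/litre → $2,137.10

$71,592.85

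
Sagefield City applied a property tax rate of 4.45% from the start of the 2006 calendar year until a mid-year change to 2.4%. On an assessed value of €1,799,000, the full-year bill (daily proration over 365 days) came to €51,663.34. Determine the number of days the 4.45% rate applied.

Let d = days at the first rate; then 365 − d days at the second rate.
€1,799,000 × [4.45%·d + 2.4%·(365−d)] / 365 = €51,663.34
Solving gives d = 84, so the new rate took effect on March 26, 2006.

84 days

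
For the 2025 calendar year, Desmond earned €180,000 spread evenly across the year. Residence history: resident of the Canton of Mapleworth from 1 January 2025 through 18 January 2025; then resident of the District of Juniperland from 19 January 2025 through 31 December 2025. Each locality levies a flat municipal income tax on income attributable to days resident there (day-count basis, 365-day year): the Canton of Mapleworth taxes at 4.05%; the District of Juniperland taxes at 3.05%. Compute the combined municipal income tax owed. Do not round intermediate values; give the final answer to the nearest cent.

The Canton of Mapleworth, 1 January – 18 January 2025: 18 days → €180,000 × 4.05% × 18/365 = €359.5068
The District of Juniperland, 19 January – 31 December 2025: 347 days → €180,000 × 3.05% × 347/365 = €5,219.2603
Total = €5,578.7671

€5,578.77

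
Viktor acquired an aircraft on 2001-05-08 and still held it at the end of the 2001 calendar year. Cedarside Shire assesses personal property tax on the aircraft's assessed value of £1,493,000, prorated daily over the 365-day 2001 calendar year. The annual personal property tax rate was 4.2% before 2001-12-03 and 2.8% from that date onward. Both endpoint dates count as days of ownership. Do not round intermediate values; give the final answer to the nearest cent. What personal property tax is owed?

£39,227.04

2001-05-08 to 2001-12-02: 209 days at 4.2% → £1,493,000 × 4.2% × 209/365 = £35,905.6274
2001-12-03 to 2001-12-31: 29 days at 2.8% → £1,493,000 × 2.8% × 29/365 = £3,321.4137
Total = £39,227.0411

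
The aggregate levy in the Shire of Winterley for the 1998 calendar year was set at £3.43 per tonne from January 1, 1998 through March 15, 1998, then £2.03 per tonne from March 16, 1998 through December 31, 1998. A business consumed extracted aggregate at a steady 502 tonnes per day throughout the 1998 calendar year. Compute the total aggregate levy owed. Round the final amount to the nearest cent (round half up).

January 1 – March 15, 1998: 74 days × 502 tonnes/day = 37,148 tonnes at £3.43/tonne → £127,417.64
March 16 – December 31, 1998: 291 days × 502 tonnes/day = 146,082 tonnes at £2.03/tonne → £296,546.46

£423,964.10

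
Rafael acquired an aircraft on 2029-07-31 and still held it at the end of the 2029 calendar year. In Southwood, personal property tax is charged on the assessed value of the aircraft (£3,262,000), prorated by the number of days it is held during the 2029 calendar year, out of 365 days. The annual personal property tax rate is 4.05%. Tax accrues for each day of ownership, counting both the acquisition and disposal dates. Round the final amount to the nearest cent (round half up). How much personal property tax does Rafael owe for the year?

£55,739.98

Days held (2029-07-31 to 2029-12-31): 154 out of 365
Tax = £3,262,000 × 4.05% × 154/365 = £55,739.9836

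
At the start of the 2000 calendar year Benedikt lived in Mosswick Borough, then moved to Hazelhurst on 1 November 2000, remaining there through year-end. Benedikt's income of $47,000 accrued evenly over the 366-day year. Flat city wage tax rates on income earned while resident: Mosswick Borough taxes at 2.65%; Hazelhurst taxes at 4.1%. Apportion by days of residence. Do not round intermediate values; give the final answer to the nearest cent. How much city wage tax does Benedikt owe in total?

$1,359.08

Mosswick Borough, 1 January – 31 October 2000: 305 days → $47,000 × 2.65% × 305/366 = $1,037.9167
Hazelhurst, 1 November – 31 December 2000: 61 days → $47,000 × 4.1% × 61/366 = $321.1667
Total = $1,359.0833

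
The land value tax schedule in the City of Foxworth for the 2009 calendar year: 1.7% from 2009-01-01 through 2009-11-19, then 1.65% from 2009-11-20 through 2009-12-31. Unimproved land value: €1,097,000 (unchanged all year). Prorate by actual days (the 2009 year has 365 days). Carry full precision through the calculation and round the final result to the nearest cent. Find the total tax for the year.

2009-01-01 to 2009-11-19: 323 days at 1.7% → €1,097,000 × 1.7% × 323/365 = €16,503.0877
2009-11-20 to 2009-12-31: 42 days at 1.65% → €1,097,000 × 1.65% × 42/365 = €2,082.7973
Total = €18,585.8849

€18,585.88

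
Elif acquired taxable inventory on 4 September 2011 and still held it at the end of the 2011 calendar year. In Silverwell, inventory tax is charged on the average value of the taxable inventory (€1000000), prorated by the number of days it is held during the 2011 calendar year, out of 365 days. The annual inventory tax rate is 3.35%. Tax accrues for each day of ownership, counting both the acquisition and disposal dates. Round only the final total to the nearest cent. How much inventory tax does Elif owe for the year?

Days held (4 September – 31 December 2011): 119 out of 365
Tax = €1000000 × 3.35% × 119/365 = €10921.9178

€10921.92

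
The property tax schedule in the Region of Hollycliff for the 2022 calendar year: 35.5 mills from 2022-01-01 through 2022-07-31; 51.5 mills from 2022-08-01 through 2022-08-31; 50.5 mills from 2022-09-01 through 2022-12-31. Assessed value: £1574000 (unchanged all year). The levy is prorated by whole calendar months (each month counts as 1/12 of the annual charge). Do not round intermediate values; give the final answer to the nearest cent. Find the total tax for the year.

£65845.67

2022-01-01 to 2022-07-31: 7 months at 35.5 mills → £1574000 × 3.55% × 7/12 = £32594.9167
2022-08-01 to 2022-08-31: 1 month at 51.5 mills → £1574000 × 5.15% × 1/12 = £6755.0833
2022-09-01 to 2022-12-31: 4 months at 50.5 mills → £1574000 × 5.05% × 4/12 = £26495.6667
Total = £65845.6667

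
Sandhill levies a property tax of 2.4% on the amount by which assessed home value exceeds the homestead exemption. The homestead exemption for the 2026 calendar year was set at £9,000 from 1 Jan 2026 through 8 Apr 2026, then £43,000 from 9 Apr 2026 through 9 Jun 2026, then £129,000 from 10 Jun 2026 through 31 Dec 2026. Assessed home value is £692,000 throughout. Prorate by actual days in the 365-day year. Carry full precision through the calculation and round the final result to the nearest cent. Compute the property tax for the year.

£14,635.86

1 Jan – 8 Apr 2026: 98 days, exemption £9,000 → (£692,000 − £9,000) × 2.4% × 98/365 = £4,401.1397
9 Apr – 9 Jun 2026: 62 days, exemption £43,000 → (£692,000 − £43,000) × 2.4% × 62/365 = £2,645.7863
10 Jun – 31 Dec 2026: 205 days, exemption £129,000 → (£692,000 − £129,000) × 2.4% × 205/365 = £7,588.9315
Total = £14,635.8575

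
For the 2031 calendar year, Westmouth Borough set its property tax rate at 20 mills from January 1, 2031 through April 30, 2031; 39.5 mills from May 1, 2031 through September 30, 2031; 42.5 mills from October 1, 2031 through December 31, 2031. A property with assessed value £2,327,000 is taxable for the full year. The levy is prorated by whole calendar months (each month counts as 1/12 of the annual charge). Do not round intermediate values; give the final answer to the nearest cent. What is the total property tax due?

£78,536.25

January 1 – April 30, 2031: 4 months at 20 mills → £2,327,000 × 2% × 4/12 = £15,513.3333
May 1 – September 30, 2031: 5 months at 39.5 mills → £2,327,000 × 3.95% × 5/12 = £38,298.5417
October 1 – December 31, 2031: 3 months at 42.5 mills → £2,327,000 × 4.25% × 3/12 = £24,724.3750
Total = £78,536.2500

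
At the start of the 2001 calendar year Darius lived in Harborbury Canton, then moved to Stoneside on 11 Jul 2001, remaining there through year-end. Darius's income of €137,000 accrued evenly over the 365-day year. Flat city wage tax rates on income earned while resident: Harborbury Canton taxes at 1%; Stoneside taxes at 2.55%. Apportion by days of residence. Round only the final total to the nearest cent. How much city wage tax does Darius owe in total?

€2,382.30

Harborbury Canton, 1 Jan – 10 Jul 2001: 191 days → €137,000 × 1% × 191/365 = €716.9041
Stoneside, 11 Jul – 31 Dec 2001: 174 days → €137,000 × 2.55% × 174/365 = €1,665.3945
Total = €2,382.2986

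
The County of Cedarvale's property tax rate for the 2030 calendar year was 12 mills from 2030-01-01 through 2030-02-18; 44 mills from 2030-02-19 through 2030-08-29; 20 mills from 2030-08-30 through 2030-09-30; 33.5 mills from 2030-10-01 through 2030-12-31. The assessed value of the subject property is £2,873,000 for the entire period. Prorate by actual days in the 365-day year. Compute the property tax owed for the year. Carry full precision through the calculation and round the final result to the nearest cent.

£100,421.19

2030-01-01 to 2030-02-18: 49 days at 12 mills → £2,873,000 × 1.2% × 49/365 = £4,628.2849
2030-02-19 to 2030-08-29: 192 days at 44 mills → £2,873,000 × 4.4% × 192/365 = £66,496.1753
2030-08-30 to 2030-09-30: 32 days at 20 mills → £2,873,000 × 2% × 32/365 = £5,037.5890
2030-10-01 to 2030-12-31: 92 days at 33.5 mills → £2,873,000 × 3.35% × 92/365 = £24,259.1397
Total = £100,421.1890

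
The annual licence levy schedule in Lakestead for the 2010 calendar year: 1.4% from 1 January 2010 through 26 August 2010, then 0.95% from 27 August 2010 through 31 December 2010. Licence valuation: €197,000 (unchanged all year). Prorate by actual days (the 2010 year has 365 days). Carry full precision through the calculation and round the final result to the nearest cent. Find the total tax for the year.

€2,449.55

1 January – 26 August 2010: 238 days at 1.4% → €197,000 × 1.4% × 238/365 = €1,798.3671
27 August – 31 December 2010: 127 days at 0.95% → €197,000 × 0.95% × 127/365 = €651.1795
Total = €2,449.5466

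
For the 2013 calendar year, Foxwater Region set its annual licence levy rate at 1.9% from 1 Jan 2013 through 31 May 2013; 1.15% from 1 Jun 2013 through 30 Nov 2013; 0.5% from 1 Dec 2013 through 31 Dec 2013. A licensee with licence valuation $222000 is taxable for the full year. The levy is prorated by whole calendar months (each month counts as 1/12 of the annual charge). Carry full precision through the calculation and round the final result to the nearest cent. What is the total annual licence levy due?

$3126.50

1 Jan – 31 May 2013: 5 months at 1.9% → $222000 × 1.9% × 5/12 = $1757.5000
1 Jun – 30 Nov 2013: 6 months at 1.15% → $222000 × 1.15% × 6/12 = $1276.5000
1 Dec – 31 Dec 2013: 1 month at 0.5% → $222000 × 0.5% × 1/12 = $92.5000
Total = $3126.5000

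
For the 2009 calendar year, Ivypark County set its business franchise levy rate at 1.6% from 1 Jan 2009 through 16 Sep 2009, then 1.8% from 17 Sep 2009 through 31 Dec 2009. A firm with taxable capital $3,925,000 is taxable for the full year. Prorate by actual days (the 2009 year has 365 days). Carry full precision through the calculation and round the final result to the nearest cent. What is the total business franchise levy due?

1 Jan – 16 Sep 2009: 259 days at 1.6% → $3,925,000 × 1.6% × 259/365 = $44,562.1918
17 Sep – 31 Dec 2009: 106 days at 1.8% → $3,925,000 × 1.8% × 106/365 = $20,517.5342
Total = $65,079.7260

$65,079.73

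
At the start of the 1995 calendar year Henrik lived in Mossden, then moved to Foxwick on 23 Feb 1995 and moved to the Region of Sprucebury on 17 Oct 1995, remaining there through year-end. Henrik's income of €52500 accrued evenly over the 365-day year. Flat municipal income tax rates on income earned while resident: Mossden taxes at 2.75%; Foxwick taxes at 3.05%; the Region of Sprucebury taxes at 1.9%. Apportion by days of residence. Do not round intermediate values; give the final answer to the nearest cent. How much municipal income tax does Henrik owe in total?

Mossden, 1 Jan – 22 Feb 1995: 53 days → €52500 × 2.75% × 53/365 = €209.6404
Foxwick, 23 Feb – 16 Oct 1995: 236 days → €52500 × 3.05% × 236/365 = €1035.3288
The Region of Sprucebury, 17 Oct – 31 Dec 1995: 76 days → €52500 × 1.9% × 76/365 = €207.6986
Total = €1452.6678

€1452.67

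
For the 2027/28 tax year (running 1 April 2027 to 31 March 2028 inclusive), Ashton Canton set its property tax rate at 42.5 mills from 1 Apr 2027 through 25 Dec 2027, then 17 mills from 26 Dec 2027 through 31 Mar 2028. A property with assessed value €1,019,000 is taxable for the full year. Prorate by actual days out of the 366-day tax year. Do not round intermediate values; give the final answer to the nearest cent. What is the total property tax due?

€36,420.90

1 Apr – 25 Dec 2027: 269 days at 42.5 mills → €1,019,000 × 4.25% × 269/366 = €31,829.8292
26 Dec 2027 – 31 Mar 2028: 97 days at 17 mills → €1,019,000 × 1.7% × 97/366 = €4,591.0683
Total = €36,420.8975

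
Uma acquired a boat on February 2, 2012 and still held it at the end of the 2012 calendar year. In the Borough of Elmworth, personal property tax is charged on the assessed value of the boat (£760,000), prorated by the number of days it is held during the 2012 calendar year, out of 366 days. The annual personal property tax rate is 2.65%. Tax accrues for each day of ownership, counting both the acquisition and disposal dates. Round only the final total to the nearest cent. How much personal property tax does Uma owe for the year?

Days held (February 2 – December 31, 2012): 334 out of 366
Tax = £760,000 × 2.65% × 334/366 = £18,379.1257

£18,379.13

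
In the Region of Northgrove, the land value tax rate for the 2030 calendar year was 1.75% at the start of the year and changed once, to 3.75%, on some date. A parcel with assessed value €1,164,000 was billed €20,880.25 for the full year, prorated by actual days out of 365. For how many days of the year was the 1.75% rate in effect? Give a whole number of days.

357 days

Let d = days at the first rate; then 365 − d days at the second rate.
€1,164,000 × [1.75%·d + 3.75%·(365−d)] / 365 = €20,880.25
Solving gives d = 357, so the new rate took effect on 24 Dec 2030.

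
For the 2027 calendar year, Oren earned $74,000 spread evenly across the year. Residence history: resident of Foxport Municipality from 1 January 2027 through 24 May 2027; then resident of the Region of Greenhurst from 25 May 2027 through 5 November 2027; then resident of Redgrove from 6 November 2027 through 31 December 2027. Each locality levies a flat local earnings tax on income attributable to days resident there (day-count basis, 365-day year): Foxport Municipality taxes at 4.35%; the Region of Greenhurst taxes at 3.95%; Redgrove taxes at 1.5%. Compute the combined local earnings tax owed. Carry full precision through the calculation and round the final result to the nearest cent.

Foxport Municipality, 1 January – 24 May 2027: 144 days → $74,000 × 4.35% × 144/365 = $1,269.9616
The Region of Greenhurst, 25 May – 5 November 2027: 165 days → $74,000 × 3.95% × 165/365 = $1,321.3562
Redgrove, 6 November – 31 December 2027: 56 days → $74,000 × 1.5% × 56/365 = $170.3014
Total = $2,761.6192

$2,761.62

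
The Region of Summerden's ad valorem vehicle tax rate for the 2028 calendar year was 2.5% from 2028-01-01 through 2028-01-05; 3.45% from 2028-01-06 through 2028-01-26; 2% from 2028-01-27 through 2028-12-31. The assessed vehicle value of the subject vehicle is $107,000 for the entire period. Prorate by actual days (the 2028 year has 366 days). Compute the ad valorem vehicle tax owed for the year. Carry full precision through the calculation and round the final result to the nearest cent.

2028-01-01 to 2028-01-05: 5 days at 2.5% → $107,000 × 2.5% × 5/366 = $36.5437
2028-01-06 to 2028-01-26: 21 days at 3.45% → $107,000 × 3.45% × 21/366 = $211.8074
2028-01-27 to 2028-12-31: 340 days at 2% → $107,000 × 2% × 340/366 = $1,987.9781
Total = $2,236.3292

$2,236.33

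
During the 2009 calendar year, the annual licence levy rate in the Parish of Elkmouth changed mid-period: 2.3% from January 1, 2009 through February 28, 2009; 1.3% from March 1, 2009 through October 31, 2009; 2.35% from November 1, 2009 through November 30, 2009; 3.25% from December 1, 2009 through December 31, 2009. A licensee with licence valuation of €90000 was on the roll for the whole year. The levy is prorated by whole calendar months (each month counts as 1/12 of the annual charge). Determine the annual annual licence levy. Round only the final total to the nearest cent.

January 1 – February 28, 2009: 2 months at 2.3% → €90000 × 2.3% × 2/12 = €345.0000
March 1 – October 31, 2009: 8 months at 1.3% → €90000 × 1.3% × 8/12 = €780.0000
November 1 – November 30, 2009: 1 month at 2.35% → €90000 × 2.35% × 1/12 = €176.2500
December 1 – December 31, 2009: 1 month at 3.25% → €90000 × 3.25% × 1/12 = €243.7500
Total = €1545.0000

€1545.00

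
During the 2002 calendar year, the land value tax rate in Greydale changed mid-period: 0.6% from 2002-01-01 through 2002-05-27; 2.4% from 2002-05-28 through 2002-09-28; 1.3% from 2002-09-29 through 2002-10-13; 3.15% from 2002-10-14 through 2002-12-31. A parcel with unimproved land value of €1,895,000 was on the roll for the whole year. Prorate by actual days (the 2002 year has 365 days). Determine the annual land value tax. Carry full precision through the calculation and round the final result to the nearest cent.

2002-01-01 to 2002-05-27: 147 days at 0.6% → €1,895,000 × 0.6% × 147/365 = €4,579.1507
2002-05-28 to 2002-09-28: 124 days at 2.4% → €1,895,000 × 2.4% × 124/365 = €15,450.7397
2002-09-29 to 2002-10-13: 15 days at 1.3% → €1,895,000 × 1.3% × 15/365 = €1,012.3973
2002-10-14 to 2002-12-31: 79 days at 3.15% → €1,895,000 × 3.15% × 79/365 = €12,919.7466
Total = €33,962.0342

€33,962.03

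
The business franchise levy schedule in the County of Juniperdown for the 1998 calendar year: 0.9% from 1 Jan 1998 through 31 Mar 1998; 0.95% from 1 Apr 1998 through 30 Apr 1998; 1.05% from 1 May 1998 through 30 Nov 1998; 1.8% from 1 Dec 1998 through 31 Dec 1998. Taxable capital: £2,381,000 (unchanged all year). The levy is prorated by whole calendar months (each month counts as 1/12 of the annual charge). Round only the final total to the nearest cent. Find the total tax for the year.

£25,397.33

1 Jan – 31 Mar 1998: 3 months at 0.9% → £2,381,000 × 0.9% × 3/12 = £5,357.2500
1 Apr – 30 Apr 1998: 1 month at 0.95% → £2,381,000 × 0.95% × 1/12 = £1,884.9583
1 May – 30 Nov 1998: 7 months at 1.05% → £2,381,000 × 1.05% × 7/12 = £14,583.6250
1 Dec – 31 Dec 1998: 1 month at 1.8% → £2,381,000 × 1.8% × 1/12 = £3,571.5000
Total = £25,397.3333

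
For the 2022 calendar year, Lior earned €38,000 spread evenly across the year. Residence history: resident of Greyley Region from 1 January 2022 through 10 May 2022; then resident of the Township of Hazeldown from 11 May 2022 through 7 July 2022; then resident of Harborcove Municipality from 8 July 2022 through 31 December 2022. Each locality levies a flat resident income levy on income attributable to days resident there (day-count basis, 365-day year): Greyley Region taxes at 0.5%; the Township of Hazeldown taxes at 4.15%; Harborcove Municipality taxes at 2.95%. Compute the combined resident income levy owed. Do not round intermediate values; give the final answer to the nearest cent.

€861.87

Greyley Region, 1 January – 10 May 2022: 130 days → €38,000 × 0.5% × 130/365 = €67.6712
The Township of Hazeldown, 11 May – 7 July 2022: 58 days → €38,000 × 4.15% × 58/365 = €250.5918
Harborcove Municipality, 8 July – 31 December 2022: 177 days → €38,000 × 2.95% × 177/365 = €543.6082
Total = €861.8712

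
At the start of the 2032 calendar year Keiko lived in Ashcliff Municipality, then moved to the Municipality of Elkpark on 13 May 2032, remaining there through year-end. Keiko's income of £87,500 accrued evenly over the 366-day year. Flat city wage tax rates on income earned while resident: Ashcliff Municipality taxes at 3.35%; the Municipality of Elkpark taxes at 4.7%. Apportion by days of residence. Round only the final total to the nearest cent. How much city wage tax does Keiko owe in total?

£3,683.25

Ashcliff Municipality, 1 Jan – 12 May 2032: 133 days → £87,500 × 3.35% × 133/366 = £1,065.1810
The Municipality of Elkpark, 13 May – 31 Dec 2032: 233 days → £87,500 × 4.7% × 233/366 = £2,618.0669
Total = £3,683.2480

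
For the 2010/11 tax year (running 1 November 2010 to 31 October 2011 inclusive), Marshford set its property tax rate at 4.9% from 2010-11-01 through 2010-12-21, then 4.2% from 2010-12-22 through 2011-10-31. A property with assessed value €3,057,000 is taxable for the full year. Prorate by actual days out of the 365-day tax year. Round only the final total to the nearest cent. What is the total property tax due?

€131,384.00

2010-11-01 to 2010-12-21: 51 days at 4.9% → €3,057,000 × 4.9% × 51/365 = €20,929.9808
2010-12-22 to 2011-10-31: 314 days at 4.2% → €3,057,000 × 4.2% × 314/365 = €110,454.0164
Total = €131,383.9973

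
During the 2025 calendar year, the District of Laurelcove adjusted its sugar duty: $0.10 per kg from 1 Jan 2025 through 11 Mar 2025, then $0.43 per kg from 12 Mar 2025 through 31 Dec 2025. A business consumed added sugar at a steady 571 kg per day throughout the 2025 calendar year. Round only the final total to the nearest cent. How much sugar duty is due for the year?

1 Jan – 11 Mar 2025: 70 days × 571 kg/day = 39,970 kg at $0.10/kg → $3,997.00
12 Mar – 31 Dec 2025: 295 days × 571 kg/day = 168,445 kg at $0.43/kg → $72,431.35

$76,428.35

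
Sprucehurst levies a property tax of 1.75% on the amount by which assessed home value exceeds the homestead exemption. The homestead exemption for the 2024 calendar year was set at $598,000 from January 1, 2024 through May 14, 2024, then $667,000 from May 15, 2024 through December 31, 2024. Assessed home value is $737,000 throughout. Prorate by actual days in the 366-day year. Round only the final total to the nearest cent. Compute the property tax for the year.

January 1 – May 14, 2024: 135 days, exemption $598,000 → ($737,000 − $598,000) × 1.75% × 135/366 = $897.2336
May 15 – December 31, 2024: 231 days, exemption $667,000 → ($737,000 − $667,000) × 1.75% × 231/366 = $773.1557
Total = $1,670.3893

$1,670.39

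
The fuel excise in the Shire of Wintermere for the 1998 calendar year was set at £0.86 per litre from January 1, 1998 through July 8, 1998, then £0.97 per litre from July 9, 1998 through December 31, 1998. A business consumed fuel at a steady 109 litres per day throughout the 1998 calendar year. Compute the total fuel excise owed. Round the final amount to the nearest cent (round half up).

£36,325.34

January 1 – July 8, 1998: 189 days × 109 litres/day = 20,601 litres at £0.86/litre → £17,716.86
July 9 – December 31, 1998: 176 days × 109 litres/day = 19,184 litres at £0.97/litre → £18,608.48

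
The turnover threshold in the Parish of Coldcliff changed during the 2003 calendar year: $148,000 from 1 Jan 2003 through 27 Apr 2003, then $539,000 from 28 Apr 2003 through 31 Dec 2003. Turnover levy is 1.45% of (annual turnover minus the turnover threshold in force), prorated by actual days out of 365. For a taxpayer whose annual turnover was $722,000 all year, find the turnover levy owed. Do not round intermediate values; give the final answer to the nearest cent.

$4,470.85

1 Jan – 27 Apr 2003: 117 days, exemption $148,000 → ($722,000 − $148,000) × 1.45% × 117/365 = $2,667.9205
28 Apr – 31 Dec 2003: 248 days, exemption $539,000 → ($722,000 − $539,000) × 1.45% × 248/365 = $1,802.9260
Total = $4,470.8466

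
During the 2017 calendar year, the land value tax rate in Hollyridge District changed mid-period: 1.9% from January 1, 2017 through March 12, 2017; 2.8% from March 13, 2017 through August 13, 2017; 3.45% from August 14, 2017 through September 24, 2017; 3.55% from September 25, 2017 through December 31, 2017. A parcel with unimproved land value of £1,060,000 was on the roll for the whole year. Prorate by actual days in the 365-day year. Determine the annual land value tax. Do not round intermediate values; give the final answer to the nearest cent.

January 1 – March 12, 2017: 71 days at 1.9% → £1,060,000 × 1.9% × 71/365 = £3,917.6438
March 13 – August 13, 2017: 154 days at 2.8% → £1,060,000 × 2.8% × 154/365 = £12,522.5205
August 14 – September 24, 2017: 42 days at 3.45% → £1,060,000 × 3.45% × 42/365 = £4,208.0548
September 25 – December 31, 2017: 98 days at 3.55% → £1,060,000 × 3.55% × 98/365 = £10,103.3973
Total = £30,751.6164

£30,751.62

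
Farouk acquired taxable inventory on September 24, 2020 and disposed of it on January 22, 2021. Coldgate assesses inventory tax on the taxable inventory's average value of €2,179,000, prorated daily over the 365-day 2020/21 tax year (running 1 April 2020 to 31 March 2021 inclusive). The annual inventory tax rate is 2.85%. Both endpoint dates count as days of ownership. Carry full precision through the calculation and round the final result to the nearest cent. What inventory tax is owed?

€20,587.07

Days held (September 24, 2020 – January 22, 2021): 121 out of 365
Tax = €2,179,000 × 2.85% × 121/365 = €20,587.0726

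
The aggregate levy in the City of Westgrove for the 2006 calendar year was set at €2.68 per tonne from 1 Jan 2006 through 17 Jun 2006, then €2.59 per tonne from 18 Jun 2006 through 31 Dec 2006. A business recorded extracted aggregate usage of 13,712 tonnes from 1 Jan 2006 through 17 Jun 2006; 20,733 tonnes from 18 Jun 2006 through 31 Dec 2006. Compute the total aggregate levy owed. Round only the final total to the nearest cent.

€90446.63

1 Jan – 17 Jun 2006: 13,712 tonnes at €2.68/tonne → €36748.16
18 Jun – 31 Dec 2006: 20,733 tonnes at €2.59/tonne → €53698.47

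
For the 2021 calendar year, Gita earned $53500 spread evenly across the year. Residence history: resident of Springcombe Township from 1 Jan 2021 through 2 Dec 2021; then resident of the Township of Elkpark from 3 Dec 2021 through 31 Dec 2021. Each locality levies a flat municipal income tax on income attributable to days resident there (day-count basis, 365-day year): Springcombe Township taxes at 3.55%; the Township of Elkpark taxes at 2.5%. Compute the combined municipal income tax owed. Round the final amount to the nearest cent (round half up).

Springcombe Township, 1 Jan – 2 Dec 2021: 336 days → $53500 × 3.55% × 336/365 = $1748.3507
The Township of Elkpark, 3 Dec – 31 Dec 2021: 29 days → $53500 × 2.5% × 29/365 = $106.2671
Total = $1854.6178

$1854.62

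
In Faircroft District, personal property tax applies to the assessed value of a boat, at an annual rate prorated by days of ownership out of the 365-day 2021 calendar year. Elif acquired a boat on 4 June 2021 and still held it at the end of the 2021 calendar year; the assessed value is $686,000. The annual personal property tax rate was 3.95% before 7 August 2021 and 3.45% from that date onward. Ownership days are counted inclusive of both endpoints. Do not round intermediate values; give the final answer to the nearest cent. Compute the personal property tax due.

4 June – 6 August 2021: 64 days at 3.95% → $686,000 × 3.95% × 64/365 = $4,751.2548
7 August – 31 December 2021: 147 days at 3.45% → $686,000 × 3.45% × 147/365 = $9,531.6411
Total = $14,282.8959

$14,282.90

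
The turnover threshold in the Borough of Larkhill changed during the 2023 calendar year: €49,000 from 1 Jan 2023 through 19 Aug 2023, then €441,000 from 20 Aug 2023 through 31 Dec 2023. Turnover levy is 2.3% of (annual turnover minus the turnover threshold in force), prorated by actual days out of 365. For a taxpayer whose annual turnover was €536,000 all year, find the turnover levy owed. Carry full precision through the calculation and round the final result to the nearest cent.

1 Jan – 19 Aug 2023: 231 days, exemption €49,000 → (€536,000 − €49,000) × 2.3% × 231/365 = €7,088.8521
20 Aug – 31 Dec 2023: 134 days, exemption €441,000 → (€536,000 − €441,000) × 2.3% × 134/365 = €802.1644
Total = €7,891.0164

€7,891.02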